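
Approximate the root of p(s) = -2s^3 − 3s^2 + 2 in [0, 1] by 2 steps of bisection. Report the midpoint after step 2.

0.75

s = 0.5 gives p = 1, positive; keep [0.5, 1]
s = 0.75 gives p = -0.53125, negative; keep [0.5, 0.75]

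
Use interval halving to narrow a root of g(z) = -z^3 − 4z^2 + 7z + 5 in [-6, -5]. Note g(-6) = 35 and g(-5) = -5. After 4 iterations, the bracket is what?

m = -5.5, g(m) = 11.875 (+); new bracket [-5.5, -5]
m = -5.25, g(m) = 2.703125 (+); new bracket [-5.25, -5]
m = -5.125, g(m) = -1.326172 (−); new bracket [-5.25, -5.125]
m = -5.1875, g(m) = 0.6433 (+); new bracket [-5.1875, -5.125]

[-5.1875, -5.125]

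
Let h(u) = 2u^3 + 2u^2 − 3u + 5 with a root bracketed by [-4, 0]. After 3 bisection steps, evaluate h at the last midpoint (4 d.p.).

u = -2 gives h = 3, positive; keep [-4, -2]
u = -3 gives h = -22, negative; keep [-3, -2]
u = -2.5 gives h = -6.25, negative; keep [-2.5, -2]

-6.2500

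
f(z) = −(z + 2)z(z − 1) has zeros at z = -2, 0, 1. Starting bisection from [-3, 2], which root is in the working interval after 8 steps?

-2

midpoint -0.5: f = -1.125 < 0 → [-3, -0.5]
midpoint -1.75: f = -1.203125 < 0 → [-3, -1.75]
midpoint -2.375: f = 3.005859 > 0 → [-2.375, -1.75]
midpoint -2.0625: f = 0.3948 > 0 → [-2.0625, -1.75]
midpoint -1.90625: f = -0.5194 < 0 → [-2.0625, -1.90625]
midpoint -1.984375: f = -0.0925 < 0 → [-2.0625, -1.984375]
midpoint -2.0234375: f = 0.1434 > 0 → [-2.0234375, -1.984375]
midpoint -2.00390625: f = 0.0235 > 0 → [-2.00390625, -1.984375]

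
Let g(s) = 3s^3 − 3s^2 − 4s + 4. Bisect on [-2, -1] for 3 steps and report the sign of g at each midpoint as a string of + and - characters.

s = -1.5 gives g = -6.875, negative; keep [-1.5, -1]
s = -1.25 gives g = -1.546875, negative; keep [-1.25, -1]
s = -1.125 gives g = 0.431641, positive; keep [-1.25, -1.125]

--+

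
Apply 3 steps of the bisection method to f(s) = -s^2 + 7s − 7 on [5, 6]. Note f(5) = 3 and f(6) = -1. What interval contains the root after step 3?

midpoint 5.5: f = 1.25 > 0 → [5.5, 6]
midpoint 5.75: f = 0.1875 > 0 → [5.75, 6]
midpoint 5.875: f = -0.390625 < 0 → [5.75, 5.875]

[5.75, 5.875]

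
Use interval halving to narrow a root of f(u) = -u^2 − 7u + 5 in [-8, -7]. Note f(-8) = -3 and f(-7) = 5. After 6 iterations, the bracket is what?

[-7.65625, -7.640625]

f(-7.5) = 1.25 > 0, so the root lies in [-8, -7.5]
f(-7.75) = -0.8125 < 0, so the root lies in [-7.75, -7.5]
f(-7.625) = 0.234375 > 0, so the root lies in [-7.75, -7.625]
f(-7.6875) = -0.2852 < 0, so the root lies in [-7.6875, -7.625]
f(-7.65625) = -0.0244 < 0, so the root lies in [-7.65625, -7.625]
f(-7.640625) = 0.1052 > 0, so the root lies in [-7.65625, -7.640625]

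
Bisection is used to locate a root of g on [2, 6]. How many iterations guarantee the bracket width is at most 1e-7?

Width after n steps is 4/2^n. Need 2^n ≥ 4/1e-7 = 40000000.
2^25 = 33554432 < 40000000 ≤ 2^26 = 67108864, so n = 26.

26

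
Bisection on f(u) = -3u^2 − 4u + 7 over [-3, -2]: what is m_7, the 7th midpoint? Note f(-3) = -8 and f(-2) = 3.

-2.3359375

u = -2.5 gives f = -1.75, negative; keep [-2.5, -2]
u = -2.25 gives f = 0.8125, positive; keep [-2.5, -2.25]
u = -2.375 gives f = -0.421875, negative; keep [-2.375, -2.25]
u = -2.3125 gives f = 0.207, positive; keep [-2.375, -2.3125]
u = -2.34375 gives f = -0.1045, negative; keep [-2.34375, -2.3125]
u = -2.328125 gives f = 0.052, positive; keep [-2.34375, -2.328125]
u = -2.3359375 gives f = -0.0261, negative; keep [-2.3359375, -2.328125]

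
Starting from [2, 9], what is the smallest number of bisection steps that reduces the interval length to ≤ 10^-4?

Width after n steps is 7/2^n. Need 2^n ≥ 7/10^-4 = 70000.
2^16 = 65536 < 70000 ≤ 2^17 = 131072, so n = 17.

17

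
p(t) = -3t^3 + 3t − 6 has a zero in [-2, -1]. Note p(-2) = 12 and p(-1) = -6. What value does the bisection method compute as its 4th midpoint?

p(-1.5) = -0.375 < 0, so the root lies in [-2, -1.5]
p(-1.75) = 4.828125 > 0, so the root lies in [-1.75, -1.5]
p(-1.625) = 1.998047 > 0, so the root lies in [-1.625, -1.5]
p(-1.5625) = 0.7566 > 0, so the root lies in [-1.5625, -1.5]

-1.5625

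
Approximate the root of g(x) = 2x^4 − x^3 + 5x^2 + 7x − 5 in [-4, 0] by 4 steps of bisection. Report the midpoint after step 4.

-1.25

g(-2) = 41 > 0, so the root lies in [-2, 0]
g(-1) = -4 < 0, so the root lies in [-2, -1]
g(-1.5) = 9.25 > 0, so the root lies in [-1.5, -1]
g(-1.25) = 0.8984 > 0, so the root lies in [-1.25, -1]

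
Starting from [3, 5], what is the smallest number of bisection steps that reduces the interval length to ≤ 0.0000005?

22

Width after n steps is 2/2^n. Need 2^n ≥ 2/0.0000005 = 4000000.
2^21 = 2097152 < 4000000 ≤ 2^22 = 4194304, so n = 22.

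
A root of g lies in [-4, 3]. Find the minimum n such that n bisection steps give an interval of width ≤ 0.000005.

21

Width after n steps is 7/2^n. Need 2^n ≥ 7/0.000005 = 1400000.
2^20 = 1048576 < 1400000 ≤ 2^21 = 2097152, so n = 21.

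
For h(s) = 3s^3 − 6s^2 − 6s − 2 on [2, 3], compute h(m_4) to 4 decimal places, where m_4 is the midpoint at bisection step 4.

0.4060

m = 2.5, h(m) = -7.625 (−); new bracket [2.5, 3]
m = 2.75, h(m) = -1.484375 (−); new bracket [2.75, 3]
m = 2.875, h(m) = 2.447266 (+); new bracket [2.75, 2.875]
m = 2.8125, h(m) = 0.406 (+); new bracket [2.75, 2.8125]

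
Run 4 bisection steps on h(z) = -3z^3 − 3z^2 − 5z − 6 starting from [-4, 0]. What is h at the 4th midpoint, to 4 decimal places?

1.4219

midpoint -2: h = 16 > 0 → [-2, 0]
midpoint -1: h = -1 < 0 → [-2, -1]
midpoint -1.5: h = 4.875 > 0 → [-1.5, -1]
midpoint -1.25: h = 1.4219 > 0 → [-1.25, -1]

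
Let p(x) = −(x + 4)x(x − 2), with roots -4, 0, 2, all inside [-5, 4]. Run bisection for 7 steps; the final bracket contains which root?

-4

p(-0.5) = -4.375 < 0, so the root lies in [-5, -0.5]
p(-2.75) = -16.328125 < 0, so the root lies in [-5, -2.75]
p(-3.875) = -2.845703 < 0, so the root lies in [-5, -3.875]
p(-4.4375) = 12.4978 > 0, so the root lies in [-4.4375, -3.875]
p(-4.15625) = 3.998 > 0, so the root lies in [-4.15625, -3.875]
p(-4.015625) = 0.3774 > 0, so the root lies in [-4.015625, -3.875]
p(-3.9453125) = -1.2828 < 0, so the root lies in [-4.015625, -3.9453125]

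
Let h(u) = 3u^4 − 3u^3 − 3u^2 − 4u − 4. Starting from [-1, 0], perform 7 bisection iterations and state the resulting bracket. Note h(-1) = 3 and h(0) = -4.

[-0.796875, -0.7890625]

m = -0.5, h(m) = -2.1875 (−); new bracket [-1, -0.5]
m = -0.75, h(m) = -0.472656 (−); new bracket [-1, -0.75]
m = -0.875, h(m) = 0.971436 (+); new bracket [-0.875, -0.75]
m = -0.8125, h(m) = 0.1861 (+); new bracket [-0.8125, -0.75]
m = -0.78125, h(m) = -0.158 (−); new bracket [-0.8125, -0.78125]
m = -0.796875, h(m) = 0.0103 (+); new bracket [-0.796875, -0.78125]
m = -0.7890625, h(m) = -0.0748 (−); new bracket [-0.796875, -0.7890625]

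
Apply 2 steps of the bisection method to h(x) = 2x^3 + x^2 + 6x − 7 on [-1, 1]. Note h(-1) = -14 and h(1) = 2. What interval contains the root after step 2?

[0.5, 1]

x = 0 gives h = -7, negative; keep [0, 1]
x = 0.5 gives h = -3.5, negative; keep [0.5, 1]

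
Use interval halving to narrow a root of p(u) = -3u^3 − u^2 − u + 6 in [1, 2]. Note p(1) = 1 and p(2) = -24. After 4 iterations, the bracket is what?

midpoint 1.5: p = -7.875 < 0 → [1, 1.5]
midpoint 1.25: p = -2.671875 < 0 → [1, 1.25]
midpoint 1.125: p = -0.662109 < 0 → [1, 1.125]
midpoint 1.0625: p = 0.2102 > 0 → [1.0625, 1.125]

[1.0625, 1.125]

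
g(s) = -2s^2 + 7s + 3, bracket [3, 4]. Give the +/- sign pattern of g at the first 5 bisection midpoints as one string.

+++--

m = 3.5, g(m) = 3 (+); new bracket [3.5, 4]
m = 3.75, g(m) = 1.125 (+); new bracket [3.75, 4]
m = 3.875, g(m) = 0.09375 (+); new bracket [3.875, 4]
m = 3.9375, g(m) = -0.4453 (−); new bracket [3.875, 3.9375]
m = 3.90625, g(m) = -0.1738 (−); new bracket [3.875, 3.90625]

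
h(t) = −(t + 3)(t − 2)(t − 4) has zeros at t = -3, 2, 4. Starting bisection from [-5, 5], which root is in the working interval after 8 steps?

m = 0, h(m) = -24 (−); new bracket [-5, 0]
m = -2.5, h(m) = -14.625 (−); new bracket [-5, -2.5]
m = -3.75, h(m) = 33.421875 (+); new bracket [-3.75, -2.5]
m = -3.125, h(m) = 4.5645 (+); new bracket [-3.125, -2.5]
m = -2.8125, h(m) = -6.1472 (−); new bracket [-3.125, -2.8125]
m = -2.96875, h(m) = -1.0821 (−); new bracket [-3.125, -2.96875]
m = -3.046875, h(m) = 1.6671 (+); new bracket [-3.046875, -2.96875]
m = -3.0078125, h(m) = 0.2742 (+); new bracket [-3.0078125, -2.96875]

-3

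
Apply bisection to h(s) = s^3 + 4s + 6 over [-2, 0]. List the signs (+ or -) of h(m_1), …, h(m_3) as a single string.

h(-1) = 1 > 0, so the root lies in [-2, -1]
h(-1.5) = -3.375 < 0, so the root lies in [-1.5, -1]
h(-1.25) = -0.953125 < 0, so the root lies in [-1.25, -1]

+--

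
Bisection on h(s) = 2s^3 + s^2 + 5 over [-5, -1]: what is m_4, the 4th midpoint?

s = -3 gives h = -40, negative; keep [-3, -1]
s = -2 gives h = -7, negative; keep [-2, -1]
s = -1.5 gives h = 0.5, positive; keep [-2, -1.5]
s = -1.75 gives h = -2.6562, negative; keep [-1.75, -1.5]

-1.75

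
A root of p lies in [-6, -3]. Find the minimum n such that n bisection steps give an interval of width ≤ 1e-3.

Width after n steps is 3/2^n. Need 2^n ≥ 3/1e-3 = 3000.
2^11 = 2048 < 3000 ≤ 2^12 = 4096, so n = 12.

12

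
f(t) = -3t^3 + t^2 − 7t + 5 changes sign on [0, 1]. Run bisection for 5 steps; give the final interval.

[0.625, 0.65625]

f(0.5) = 1.375 > 0, so the root lies in [0.5, 1]
f(0.75) = -0.953125 < 0, so the root lies in [0.5, 0.75]
f(0.625) = 0.283203 > 0, so the root lies in [0.625, 0.75]
f(0.6875) = -0.3147 < 0, so the root lies in [0.625, 0.6875]
f(0.65625) = -0.011 < 0, so the root lies in [0.625, 0.65625]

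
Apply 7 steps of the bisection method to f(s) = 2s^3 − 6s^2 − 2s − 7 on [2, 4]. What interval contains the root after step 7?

m = 3, f(m) = -13 (−); new bracket [3, 4]
m = 3.5, f(m) = -1.75 (−); new bracket [3.5, 4]
m = 3.75, f(m) = 6.59375 (+); new bracket [3.5, 3.75]
m = 3.625, f(m) = 2.1758 (+); new bracket [3.5, 3.625]
m = 3.5625, f(m) = 0.1528 (+); new bracket [3.5, 3.5625]
m = 3.53125, f(m) = -0.8134 (−); new bracket [3.53125, 3.5625]
m = 3.546875, f(m) = -0.334 (−); new bracket [3.546875, 3.5625]

[3.546875, 3.5625]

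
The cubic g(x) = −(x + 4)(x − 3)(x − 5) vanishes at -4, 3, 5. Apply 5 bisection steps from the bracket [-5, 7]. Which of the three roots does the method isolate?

m = 1, g(m) = -40 (−); new bracket [-5, 1]
m = -2, g(m) = -70 (−); new bracket [-5, -2]
m = -3.5, g(m) = -27.625 (−); new bracket [-5, -3.5]
m = -4.25, g(m) = 16.7656 (+); new bracket [-4.25, -3.5]
m = -3.875, g(m) = -7.627 (−); new bracket [-4.25, -3.875]

-4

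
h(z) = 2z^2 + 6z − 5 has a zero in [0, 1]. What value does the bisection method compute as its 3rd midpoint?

0.625

midpoint 0.5: h = -1.5 < 0 → [0.5, 1]
midpoint 0.75: h = 0.625 > 0 → [0.5, 0.75]
midpoint 0.625: h = -0.46875 < 0 → [0.625, 0.75]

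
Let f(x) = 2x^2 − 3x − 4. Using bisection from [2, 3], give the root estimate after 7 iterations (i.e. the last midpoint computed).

f(2.5) = 1 > 0, so the root lies in [2, 2.5]
f(2.25) = -0.625 < 0, so the root lies in [2.25, 2.5]
f(2.375) = 0.15625 > 0, so the root lies in [2.25, 2.375]
f(2.3125) = -0.2422 < 0, so the root lies in [2.3125, 2.375]
f(2.34375) = -0.0449 < 0, so the root lies in [2.34375, 2.375]
f(2.359375) = 0.0552 > 0, so the root lies in [2.34375, 2.359375]
f(2.3515625) = 0.005 > 0, so the root lies in [2.34375, 2.3515625]

2.3515625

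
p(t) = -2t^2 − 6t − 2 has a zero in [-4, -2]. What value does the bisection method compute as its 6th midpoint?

t = -3 gives p = -2, negative; keep [-3, -2]
t = -2.5 gives p = 0.5, positive; keep [-3, -2.5]
t = -2.75 gives p = -0.625, negative; keep [-2.75, -2.5]
t = -2.625 gives p = -0.0312, negative; keep [-2.625, -2.5]
t = -2.5625 gives p = 0.2422, positive; keep [-2.625, -2.5625]
t = -2.59375 gives p = 0.1074, positive; keep [-2.625, -2.59375]

-2.59375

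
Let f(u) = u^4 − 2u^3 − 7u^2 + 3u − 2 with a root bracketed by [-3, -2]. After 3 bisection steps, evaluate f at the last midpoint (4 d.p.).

-0.4021

f(-2.5) = 17.0625 > 0, so the root lies in [-2.5, -2]
f(-2.25) = 4.222656 > 0, so the root lies in [-2.25, -2]
f(-2.125) = -0.4021 < 0, so the root lies in [-2.25, -2.125]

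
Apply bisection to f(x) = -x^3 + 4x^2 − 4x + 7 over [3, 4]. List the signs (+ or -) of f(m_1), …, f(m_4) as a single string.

midpoint 3.5: f = -0.875 < 0 → [3, 3.5]
midpoint 3.25: f = 1.921875 > 0 → [3.25, 3.5]
midpoint 3.375: f = 0.619141 > 0 → [3.375, 3.5]
midpoint 3.4375: f = -0.1033 < 0 → [3.375, 3.4375]

-++-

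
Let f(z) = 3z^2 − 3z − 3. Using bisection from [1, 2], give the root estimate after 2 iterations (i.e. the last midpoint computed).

f(1.5) = -0.75 < 0, so the root lies in [1.5, 2]
f(1.75) = 0.9375 > 0, so the root lies in [1.5, 1.75]

1.75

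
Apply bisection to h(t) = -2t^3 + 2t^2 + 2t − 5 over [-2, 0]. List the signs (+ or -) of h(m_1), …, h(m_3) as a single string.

-+-

h(-1) = -3 < 0, so the root lies in [-2, -1]
h(-1.5) = 3.25 > 0, so the root lies in [-1.5, -1]
h(-1.25) = -0.46875 < 0, so the root lies in [-1.5, -1.25]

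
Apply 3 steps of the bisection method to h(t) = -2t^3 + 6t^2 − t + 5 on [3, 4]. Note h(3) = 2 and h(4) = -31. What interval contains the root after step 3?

[3, 3.125]

t = 3.5 gives h = -10.75, negative; keep [3, 3.5]
t = 3.25 gives h = -3.53125, negative; keep [3, 3.25]
t = 3.125 gives h = -0.566406, negative; keep [3, 3.125]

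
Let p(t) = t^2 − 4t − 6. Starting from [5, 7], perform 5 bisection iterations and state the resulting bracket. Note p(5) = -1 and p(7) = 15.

[5.125, 5.1875]

t = 6 gives p = 6, positive; keep [5, 6]
t = 5.5 gives p = 2.25, positive; keep [5, 5.5]
t = 5.25 gives p = 0.5625, positive; keep [5, 5.25]
t = 5.125 gives p = -0.2344, negative; keep [5.125, 5.25]
t = 5.1875 gives p = 0.1602, positive; keep [5.125, 5.1875]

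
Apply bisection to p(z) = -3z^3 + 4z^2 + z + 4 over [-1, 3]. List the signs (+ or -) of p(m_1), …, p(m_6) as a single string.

+-+++-

m = 1, p(m) = 6 (+); new bracket [1, 3]
m = 2, p(m) = -2 (−); new bracket [1, 2]
m = 1.5, p(m) = 4.375 (+); new bracket [1.5, 2]
m = 1.75, p(m) = 1.9219 (+); new bracket [1.75, 2]
m = 1.875, p(m) = 0.1621 (+); new bracket [1.875, 2]
m = 1.9375, p(m) = -0.8665 (−); new bracket [1.875, 1.9375]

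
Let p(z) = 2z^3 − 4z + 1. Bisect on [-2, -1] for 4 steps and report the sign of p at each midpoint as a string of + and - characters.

z = -1.5 gives p = 0.25, positive; keep [-2, -1.5]
z = -1.75 gives p = -2.71875, negative; keep [-1.75, -1.5]
z = -1.625 gives p = -1.082031, negative; keep [-1.625, -1.5]
z = -1.5625 gives p = -0.3794, negative; keep [-1.5625, -1.5]

+---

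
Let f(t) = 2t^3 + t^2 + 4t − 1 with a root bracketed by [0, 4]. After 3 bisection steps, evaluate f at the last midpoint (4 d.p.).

m = 2, f(m) = 27 (+); new bracket [0, 2]
m = 1, f(m) = 6 (+); new bracket [0, 1]
m = 0.5, f(m) = 1.5 (+); new bracket [0, 0.5]

1.5000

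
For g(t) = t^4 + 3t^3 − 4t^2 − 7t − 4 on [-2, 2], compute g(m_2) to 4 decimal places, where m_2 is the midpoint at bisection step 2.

m = 0, g(m) = -4 (−); new bracket [0, 2]
m = 1, g(m) = -11 (−); new bracket [1, 2]

-11.0000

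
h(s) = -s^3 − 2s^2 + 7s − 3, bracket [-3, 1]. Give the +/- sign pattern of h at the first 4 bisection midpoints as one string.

---+

midpoint -1: h = -11 < 0 → [-1, 1]
midpoint 0: h = -3 < 0 → [0, 1]
midpoint 0.5: h = -0.125 < 0 → [0.5, 1]
midpoint 0.75: h = 0.7031 > 0 → [0.5, 0.75]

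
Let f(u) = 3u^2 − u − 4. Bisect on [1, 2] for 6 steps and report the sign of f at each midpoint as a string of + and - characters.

m = 1.5, f(m) = 1.25 (+); new bracket [1, 1.5]
m = 1.25, f(m) = -0.5625 (−); new bracket [1.25, 1.5]
m = 1.375, f(m) = 0.296875 (+); new bracket [1.25, 1.375]
m = 1.3125, f(m) = -0.1445 (−); new bracket [1.3125, 1.375]
m = 1.34375, f(m) = 0.0732 (+); new bracket [1.3125, 1.34375]
m = 1.328125, f(m) = -0.0364 (−); new bracket [1.328125, 1.34375]

+-+-+-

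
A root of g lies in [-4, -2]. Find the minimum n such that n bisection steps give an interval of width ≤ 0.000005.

Width after n steps is 2/2^n. Need 2^n ≥ 2/0.000005 = 400000.
2^18 = 262144 < 400000 ≤ 2^19 = 524288, so n = 19.

19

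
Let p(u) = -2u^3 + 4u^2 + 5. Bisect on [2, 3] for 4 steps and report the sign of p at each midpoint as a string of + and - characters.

-++-

p(2.5) = -1.25 < 0, so the root lies in [2, 2.5]
p(2.25) = 2.46875 > 0, so the root lies in [2.25, 2.5]
p(2.375) = 0.769531 > 0, so the root lies in [2.375, 2.5]
p(2.4375) = -0.1987 < 0, so the root lies in [2.375, 2.4375]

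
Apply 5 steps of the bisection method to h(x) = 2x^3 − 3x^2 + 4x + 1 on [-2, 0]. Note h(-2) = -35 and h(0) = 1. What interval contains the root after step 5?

[-0.25, -0.1875]

m = -1, h(m) = -8 (−); new bracket [-1, 0]
m = -0.5, h(m) = -2 (−); new bracket [-0.5, 0]
m = -0.25, h(m) = -0.21875 (−); new bracket [-0.25, 0]
m = -0.125, h(m) = 0.4492 (+); new bracket [-0.25, -0.125]
m = -0.1875, h(m) = 0.1313 (+); new bracket [-0.25, -0.1875]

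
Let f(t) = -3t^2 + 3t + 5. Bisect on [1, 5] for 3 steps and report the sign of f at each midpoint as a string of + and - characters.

--+

m = 3, f(m) = -13 (−); new bracket [1, 3]
m = 2, f(m) = -1 (−); new bracket [1, 2]
m = 1.5, f(m) = 2.75 (+); new bracket [1.5, 2]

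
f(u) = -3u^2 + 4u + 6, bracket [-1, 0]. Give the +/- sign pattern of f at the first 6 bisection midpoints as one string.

+++--+

u = -0.5 gives f = 3.25, positive; keep [-1, -0.5]
u = -0.75 gives f = 1.3125, positive; keep [-1, -0.75]
u = -0.875 gives f = 0.203125, positive; keep [-1, -0.875]
u = -0.9375 gives f = -0.3867, negative; keep [-0.9375, -0.875]
u = -0.90625 gives f = -0.0889, negative; keep [-0.90625, -0.875]
u = -0.890625 gives f = 0.0579, positive; keep [-0.90625, -0.890625]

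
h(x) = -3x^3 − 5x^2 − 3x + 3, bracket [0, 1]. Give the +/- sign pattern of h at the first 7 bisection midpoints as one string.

-+++++-

midpoint 0.5: h = -0.125 < 0 → [0, 0.5]
midpoint 0.25: h = 1.890625 > 0 → [0.25, 0.5]
midpoint 0.375: h = 1.013672 > 0 → [0.375, 0.5]
midpoint 0.4375: h = 0.4792 > 0 → [0.4375, 0.5]
midpoint 0.46875: h = 0.1861 > 0 → [0.46875, 0.5]
midpoint 0.484375: h = 0.0328 > 0 → [0.484375, 0.5]
midpoint 0.4921875: h = -0.0455 < 0 → [0.484375, 0.4921875]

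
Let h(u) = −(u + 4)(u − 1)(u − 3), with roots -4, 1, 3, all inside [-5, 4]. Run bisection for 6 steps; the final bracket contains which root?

h(-0.5) = -18.375 < 0, so the root lies in [-5, -0.5]
h(-2.75) = -26.953125 < 0, so the root lies in [-5, -2.75]
h(-3.875) = -4.189453 < 0, so the root lies in [-5, -3.875]
h(-4.4375) = 17.6931 > 0, so the root lies in [-4.4375, -3.875]
h(-4.15625) = 5.7655 > 0, so the root lies in [-4.15625, -3.875]
h(-4.015625) = 0.5498 > 0, so the root lies in [-4.015625, -3.875]

-4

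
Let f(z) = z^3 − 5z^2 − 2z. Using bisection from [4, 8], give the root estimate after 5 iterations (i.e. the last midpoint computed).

5.375

z = 6 gives f = 24, positive; keep [4, 6]
z = 5 gives f = -10, negative; keep [5, 6]
z = 5.5 gives f = 4.125, positive; keep [5, 5.5]
z = 5.25 gives f = -3.6094, negative; keep [5.25, 5.5]
z = 5.375 gives f = 0.084, positive; keep [5.25, 5.375]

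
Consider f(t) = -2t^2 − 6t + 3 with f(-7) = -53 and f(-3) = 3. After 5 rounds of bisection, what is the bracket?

t = -5 gives f = -17, negative; keep [-5, -3]
t = -4 gives f = -5, negative; keep [-4, -3]
t = -3.5 gives f = -0.5, negative; keep [-3.5, -3]
t = -3.25 gives f = 1.375, positive; keep [-3.5, -3.25]
t = -3.375 gives f = 0.4688, positive; keep [-3.5, -3.375]

[-3.5, -3.375]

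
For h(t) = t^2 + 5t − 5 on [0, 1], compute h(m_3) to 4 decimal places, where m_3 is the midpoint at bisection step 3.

h(0.5) = -2.25 < 0, so the root lies in [0.5, 1]
h(0.75) = -0.6875 < 0, so the root lies in [0.75, 1]
h(0.875) = 0.140625 > 0, so the root lies in [0.75, 0.875]

0.1406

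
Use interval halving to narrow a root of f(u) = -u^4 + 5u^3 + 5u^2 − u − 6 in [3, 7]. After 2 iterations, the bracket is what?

[5, 6]

m = 5, f(m) = 114 (+); new bracket [5, 7]
m = 6, f(m) = -48 (−); new bracket [5, 6]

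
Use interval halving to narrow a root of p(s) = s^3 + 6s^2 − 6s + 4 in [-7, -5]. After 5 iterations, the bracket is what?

[-7, -6.9375]

m = -6, p(m) = 40 (+); new bracket [-7, -6]
m = -6.5, p(m) = 21.875 (+); new bracket [-7, -6.5]
m = -6.75, p(m) = 10.328125 (+); new bracket [-7, -6.75]
m = -6.875, p(m) = 3.8926 (+); new bracket [-7, -6.875]
m = -6.9375, p(m) = 0.5042 (+); new bracket [-7, -6.9375]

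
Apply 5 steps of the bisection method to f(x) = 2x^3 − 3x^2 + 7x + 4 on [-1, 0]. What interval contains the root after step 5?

[-0.46875, -0.4375]

m = -0.5, f(m) = -0.5 (−); new bracket [-0.5, 0]
m = -0.25, f(m) = 2.03125 (+); new bracket [-0.5, -0.25]
m = -0.375, f(m) = 0.847656 (+); new bracket [-0.5, -0.375]
m = -0.4375, f(m) = 0.1958 (+); new bracket [-0.5, -0.4375]
m = -0.46875, f(m) = -0.1464 (−); new bracket [-0.46875, -0.4375]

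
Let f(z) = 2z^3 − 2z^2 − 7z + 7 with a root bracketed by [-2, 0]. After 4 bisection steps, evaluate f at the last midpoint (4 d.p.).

-0.0898

z = -1 gives f = 10, positive; keep [-2, -1]
z = -1.5 gives f = 6.25, positive; keep [-2, -1.5]
z = -1.75 gives f = 2.40625, positive; keep [-2, -1.75]
z = -1.875 gives f = -0.0898, negative; keep [-1.875, -1.75]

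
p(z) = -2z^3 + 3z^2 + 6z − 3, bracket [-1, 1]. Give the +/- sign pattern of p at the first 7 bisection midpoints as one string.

-+--+--

z = 0 gives p = -3, negative; keep [0, 1]
z = 0.5 gives p = 0.5, positive; keep [0, 0.5]
z = 0.25 gives p = -1.34375, negative; keep [0.25, 0.5]
z = 0.375 gives p = -0.4336, negative; keep [0.375, 0.5]
z = 0.4375 gives p = 0.0317, positive; keep [0.375, 0.4375]
z = 0.40625 gives p = -0.2015, negative; keep [0.40625, 0.4375]
z = 0.421875 gives p = -0.085, negative; keep [0.421875, 0.4375]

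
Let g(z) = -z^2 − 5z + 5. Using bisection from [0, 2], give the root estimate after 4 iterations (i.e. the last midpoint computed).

0.875

m = 1, g(m) = -1 (−); new bracket [0, 1]
m = 0.5, g(m) = 2.25 (+); new bracket [0.5, 1]
m = 0.75, g(m) = 0.6875 (+); new bracket [0.75, 1]
m = 0.875, g(m) = -0.1406 (−); new bracket [0.75, 0.875]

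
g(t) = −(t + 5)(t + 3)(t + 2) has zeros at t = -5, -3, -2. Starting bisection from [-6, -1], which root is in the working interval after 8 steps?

-5

g(-3.5) = -1.125 < 0, so the root lies in [-6, -3.5]
g(-4.75) = -1.203125 < 0, so the root lies in [-6, -4.75]
g(-5.375) = 3.005859 > 0, so the root lies in [-5.375, -4.75]
g(-5.0625) = 0.3948 > 0, so the root lies in [-5.0625, -4.75]
g(-4.90625) = -0.5194 < 0, so the root lies in [-5.0625, -4.90625]
g(-4.984375) = -0.0925 < 0, so the root lies in [-5.0625, -4.984375]
g(-5.0234375) = 0.1434 > 0, so the root lies in [-5.0234375, -4.984375]
g(-5.00390625) = 0.0235 > 0, so the root lies in [-5.00390625, -4.984375]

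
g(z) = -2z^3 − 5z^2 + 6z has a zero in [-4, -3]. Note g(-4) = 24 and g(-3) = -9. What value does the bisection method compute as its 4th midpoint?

-3.4375

midpoint -3.5: g = 3.5 > 0 → [-3.5, -3]
midpoint -3.25: g = -3.65625 < 0 → [-3.5, -3.25]
midpoint -3.375: g = -0.316406 < 0 → [-3.5, -3.375]
midpoint -3.4375: g = 1.5308 > 0 → [-3.4375, -3.375]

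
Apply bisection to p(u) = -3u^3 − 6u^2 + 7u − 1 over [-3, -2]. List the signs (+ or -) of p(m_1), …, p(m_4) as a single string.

midpoint -2.5: p = -9.125 < 0 → [-3, -2.5]
midpoint -2.75: p = -3.234375 < 0 → [-3, -2.75]
midpoint -2.875: p = 0.572266 > 0 → [-2.875, -2.75]
midpoint -2.8125: p = -1.4065 < 0 → [-2.875, -2.8125]

--+-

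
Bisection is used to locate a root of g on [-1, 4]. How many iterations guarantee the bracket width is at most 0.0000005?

Width after n steps is 5/2^n. Need 2^n ≥ 5/0.0000005 = 10000000.
2^23 = 8388608 < 10000000 ≤ 2^24 = 16777216, so n = 24.

24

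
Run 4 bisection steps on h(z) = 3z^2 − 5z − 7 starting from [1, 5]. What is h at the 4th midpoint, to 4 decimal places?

midpoint 3: h = 5 > 0 → [1, 3]
midpoint 2: h = -5 < 0 → [2, 3]
midpoint 2.5: h = -0.75 < 0 → [2.5, 3]
midpoint 2.75: h = 1.9375 > 0 → [2.5, 2.75]

1.9375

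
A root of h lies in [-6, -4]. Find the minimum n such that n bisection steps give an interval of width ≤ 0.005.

9

Width after n steps is 2/2^n. Need 2^n ≥ 2/0.005 = 400.
2^8 = 256 < 400 ≤ 2^9 = 512, so n = 9.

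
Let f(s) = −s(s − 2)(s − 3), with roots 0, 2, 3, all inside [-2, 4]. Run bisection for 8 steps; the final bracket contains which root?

0

midpoint 1: f = -2 < 0 → [-2, 1]
midpoint -0.5: f = 4.375 > 0 → [-0.5, 1]
midpoint 0.25: f = -1.203125 < 0 → [-0.5, 0.25]
midpoint -0.125: f = 0.8301 > 0 → [-0.125, 0.25]
midpoint 0.0625: f = -0.3557 < 0 → [-0.125, 0.0625]
midpoint -0.03125: f = 0.1924 > 0 → [-0.03125, 0.0625]
midpoint 0.015625: f = -0.0925 < 0 → [-0.03125, 0.015625]
midpoint -0.0078125: f = 0.0472 > 0 → [-0.0078125, 0.015625]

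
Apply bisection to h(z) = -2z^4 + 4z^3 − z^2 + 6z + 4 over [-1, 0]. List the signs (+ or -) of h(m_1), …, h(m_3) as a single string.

z = -0.5 gives h = 0.125, positive; keep [-1, -0.5]
z = -0.75 gives h = -3.382812, negative; keep [-0.75, -0.5]
z = -0.625 gives h = -1.422363, negative; keep [-0.625, -0.5]

+--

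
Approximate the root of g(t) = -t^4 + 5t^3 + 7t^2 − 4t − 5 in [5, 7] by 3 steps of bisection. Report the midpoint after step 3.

6.25

t = 6 gives g = 7, positive; keep [6, 7]
t = 6.5 gives g = -147.1875, negative; keep [6, 6.5]
t = 6.25 gives g = -61.738281, negative; keep [6, 6.25]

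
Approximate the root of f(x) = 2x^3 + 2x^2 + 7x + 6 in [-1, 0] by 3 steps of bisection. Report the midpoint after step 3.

x = -0.5 gives f = 2.75, positive; keep [-1, -0.5]
x = -0.75 gives f = 1.03125, positive; keep [-1, -0.75]
x = -0.875 gives f = 0.066406, positive; keep [-1, -0.875]

-0.875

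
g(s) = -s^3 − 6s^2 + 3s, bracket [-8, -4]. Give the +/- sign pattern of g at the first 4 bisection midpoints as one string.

midpoint -6: g = -18 < 0 → [-8, -6]
midpoint -7: g = 28 > 0 → [-7, -6]
midpoint -6.5: g = 1.625 > 0 → [-6.5, -6]
midpoint -6.25: g = -8.9844 < 0 → [-6.5, -6.25]

-++-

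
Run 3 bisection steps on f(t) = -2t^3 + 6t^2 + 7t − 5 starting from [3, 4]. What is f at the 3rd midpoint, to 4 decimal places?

-4.1523

m = 3.5, f(m) = 7.25 (+); new bracket [3.5, 4]
m = 3.75, f(m) = 0.15625 (+); new bracket [3.75, 4]
m = 3.875, f(m) = -4.152344 (−); new bracket [3.75, 3.875]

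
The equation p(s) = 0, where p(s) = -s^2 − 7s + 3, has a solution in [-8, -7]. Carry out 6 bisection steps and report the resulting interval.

[-7.40625, -7.390625]

m = -7.5, p(m) = -0.75 (−); new bracket [-7.5, -7]
m = -7.25, p(m) = 1.1875 (+); new bracket [-7.5, -7.25]
m = -7.375, p(m) = 0.234375 (+); new bracket [-7.5, -7.375]
m = -7.4375, p(m) = -0.2539 (−); new bracket [-7.4375, -7.375]
m = -7.40625, p(m) = -0.0088 (−); new bracket [-7.40625, -7.375]
m = -7.390625, p(m) = 0.113 (+); new bracket [-7.40625, -7.390625]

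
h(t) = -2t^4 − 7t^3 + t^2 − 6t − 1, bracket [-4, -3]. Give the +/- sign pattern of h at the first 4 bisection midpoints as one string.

++-+

m = -3.5, h(m) = 32.25 (+); new bracket [-4, -3.5]
m = -3.75, h(m) = 9.195312 (+); new bracket [-4, -3.75]
m = -3.875, h(m) = -6.373535 (−); new bracket [-3.875, -3.75]
m = -3.8125, h(m) = 1.7756 (+); new bracket [-3.875, -3.8125]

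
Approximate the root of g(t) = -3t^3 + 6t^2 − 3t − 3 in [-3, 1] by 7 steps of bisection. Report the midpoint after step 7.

g(-1) = 9 > 0, so the root lies in [-1, 1]
g(0) = -3 < 0, so the root lies in [-1, 0]
g(-0.5) = 0.375 > 0, so the root lies in [-0.5, 0]
g(-0.25) = -1.8281 < 0, so the root lies in [-0.5, -0.25]
g(-0.375) = -0.873 < 0, so the root lies in [-0.5, -0.375]
g(-0.4375) = -0.2878 < 0, so the root lies in [-0.5, -0.4375]
g(-0.46875) = 0.0336 > 0, so the root lies in [-0.46875, -0.4375]

-0.46875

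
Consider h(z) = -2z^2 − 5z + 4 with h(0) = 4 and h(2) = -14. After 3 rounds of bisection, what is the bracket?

m = 1, h(m) = -3 (−); new bracket [0, 1]
m = 0.5, h(m) = 1 (+); new bracket [0.5, 1]
m = 0.75, h(m) = -0.875 (−); new bracket [0.5, 0.75]

[0.5, 0.75]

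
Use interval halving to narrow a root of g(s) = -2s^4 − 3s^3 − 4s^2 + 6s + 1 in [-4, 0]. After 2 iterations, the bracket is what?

s = -2 gives g = -35, negative; keep [-2, 0]
s = -1 gives g = -8, negative; keep [-1, 0]

[-1, 0]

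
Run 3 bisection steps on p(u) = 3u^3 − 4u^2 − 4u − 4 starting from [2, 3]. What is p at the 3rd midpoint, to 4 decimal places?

p(2.5) = 7.875 > 0, so the root lies in [2, 2.5]
p(2.25) = 0.921875 > 0, so the root lies in [2, 2.25]
p(2.125) = -1.775391 < 0, so the root lies in [2.125, 2.25]

-1.7754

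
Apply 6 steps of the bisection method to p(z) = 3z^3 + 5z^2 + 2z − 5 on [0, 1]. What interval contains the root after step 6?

p(0.5) = -2.375 < 0, so the root lies in [0.5, 1]
p(0.75) = 0.578125 > 0, so the root lies in [0.5, 0.75]
p(0.625) = -1.064453 < 0, so the root lies in [0.625, 0.75]
p(0.6875) = -0.2869 < 0, so the root lies in [0.6875, 0.75]
p(0.71875) = 0.1344 > 0, so the root lies in [0.6875, 0.71875]
p(0.703125) = -0.079 < 0, so the root lies in [0.703125, 0.71875]

[0.703125, 0.71875]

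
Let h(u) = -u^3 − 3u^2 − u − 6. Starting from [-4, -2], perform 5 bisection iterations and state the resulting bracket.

[-3.3125, -3.25]

h(-3) = -3 < 0, so the root lies in [-4, -3]
h(-3.5) = 3.625 > 0, so the root lies in [-3.5, -3]
h(-3.25) = -0.109375 < 0, so the root lies in [-3.5, -3.25]
h(-3.375) = 1.6465 > 0, so the root lies in [-3.375, -3.25]
h(-3.3125) = 0.7415 > 0, so the root lies in [-3.3125, -3.25]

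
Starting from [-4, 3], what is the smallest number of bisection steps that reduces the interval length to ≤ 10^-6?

23

Width after n steps is 7/2^n. Need 2^n ≥ 7/10^-6 = 7000000.
2^22 = 4194304 < 7000000 ≤ 2^23 = 8388608, so n = 23.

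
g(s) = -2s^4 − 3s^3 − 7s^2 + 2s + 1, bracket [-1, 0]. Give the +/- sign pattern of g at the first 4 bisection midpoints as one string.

g(-0.5) = -1.5 < 0, so the root lies in [-0.5, 0]
g(-0.25) = 0.101562 > 0, so the root lies in [-0.5, -0.25]
g(-0.375) = -0.615723 < 0, so the root lies in [-0.375, -0.25]
g(-0.3125) = -0.2361 < 0, so the root lies in [-0.3125, -0.25]

-+--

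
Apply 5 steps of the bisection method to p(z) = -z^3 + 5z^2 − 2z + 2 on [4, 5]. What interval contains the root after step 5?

z = 4.5 gives p = 3.125, positive; keep [4.5, 5]
z = 4.75 gives p = -1.859375, negative; keep [4.5, 4.75]
z = 4.625 gives p = 0.771484, positive; keep [4.625, 4.75]
z = 4.6875 gives p = -0.5085, negative; keep [4.625, 4.6875]
z = 4.65625 gives p = 0.1402, positive; keep [4.65625, 4.6875]

[4.65625, 4.6875]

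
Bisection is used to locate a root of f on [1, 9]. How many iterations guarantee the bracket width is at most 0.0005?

14

Width after n steps is 8/2^n. Need 2^n ≥ 8/0.0005 = 16000.
2^13 = 8192 < 16000 ≤ 2^14 = 16384, so n = 14.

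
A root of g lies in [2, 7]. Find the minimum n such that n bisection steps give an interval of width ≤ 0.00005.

17

Width after n steps is 5/2^n. Need 2^n ≥ 5/0.00005 = 100000.
2^16 = 65536 < 100000 ≤ 2^17 = 131072, so n = 17.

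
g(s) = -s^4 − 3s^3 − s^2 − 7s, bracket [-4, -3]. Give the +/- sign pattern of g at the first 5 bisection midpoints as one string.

-+-+-

m = -3.5, g(m) = -9.1875 (−); new bracket [-3.5, -3]
m = -3.25, g(m) = 3.605469 (+); new bracket [-3.5, -3.25]
m = -3.375, g(m) = -2.181885 (−); new bracket [-3.375, -3.25]
m = -3.3125, g(m) = 0.8564 (+); new bracket [-3.375, -3.3125]
m = -3.34375, g(m) = -0.6256 (−); new bracket [-3.34375, -3.3125]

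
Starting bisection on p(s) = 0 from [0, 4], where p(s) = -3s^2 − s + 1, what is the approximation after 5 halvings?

s = 2 gives p = -13, negative; keep [0, 2]
s = 1 gives p = -3, negative; keep [0, 1]
s = 0.5 gives p = -0.25, negative; keep [0, 0.5]
s = 0.25 gives p = 0.5625, positive; keep [0.25, 0.5]
s = 0.375 gives p = 0.2031, positive; keep [0.375, 0.5]

0.375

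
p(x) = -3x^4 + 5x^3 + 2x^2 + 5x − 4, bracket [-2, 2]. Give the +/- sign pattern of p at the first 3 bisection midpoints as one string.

p(0) = -4 < 0, so the root lies in [0, 2]
p(1) = 5 > 0, so the root lies in [0, 1]
p(0.5) = -0.5625 < 0, so the root lies in [0.5, 1]

-+-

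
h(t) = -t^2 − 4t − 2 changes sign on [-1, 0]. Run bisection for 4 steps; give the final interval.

[-0.625, -0.5625]

midpoint -0.5: h = -0.25 < 0 → [-1, -0.5]
midpoint -0.75: h = 0.4375 > 0 → [-0.75, -0.5]
midpoint -0.625: h = 0.109375 > 0 → [-0.625, -0.5]
midpoint -0.5625: h = -0.0664 < 0 → [-0.625, -0.5625]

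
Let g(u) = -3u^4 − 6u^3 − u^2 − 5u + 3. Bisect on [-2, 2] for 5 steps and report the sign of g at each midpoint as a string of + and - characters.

+--++

midpoint 0: g = 3 > 0 → [0, 2]
midpoint 1: g = -12 < 0 → [0, 1]
midpoint 0.5: g = -0.6875 < 0 → [0, 0.5]
midpoint 0.25: g = 1.582 > 0 → [0.25, 0.5]
midpoint 0.375: g = 0.6086 > 0 → [0.375, 0.5]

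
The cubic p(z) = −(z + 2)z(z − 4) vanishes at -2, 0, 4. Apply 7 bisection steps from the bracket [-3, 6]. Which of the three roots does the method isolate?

m = 1.5, p(m) = 13.125 (+); new bracket [1.5, 6]
m = 3.75, p(m) = 5.390625 (+); new bracket [3.75, 6]
m = 4.875, p(m) = -29.326172 (−); new bracket [3.75, 4.875]
m = 4.3125, p(m) = -8.5071 (−); new bracket [3.75, 4.3125]
m = 4.03125, p(m) = -0.7598 (−); new bracket [3.75, 4.03125]
m = 3.890625, p(m) = 2.5067 (+); new bracket [3.890625, 4.03125]
m = 3.9609375, p(m) = 0.9223 (+); new bracket [3.9609375, 4.03125]

4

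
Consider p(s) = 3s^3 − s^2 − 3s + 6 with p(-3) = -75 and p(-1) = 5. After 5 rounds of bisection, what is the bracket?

s = -2 gives p = -16, negative; keep [-2, -1]
s = -1.5 gives p = -1.875, negative; keep [-1.5, -1]
s = -1.25 gives p = 2.328125, positive; keep [-1.5, -1.25]
s = -1.375 gives p = 0.4355, positive; keep [-1.5, -1.375]
s = -1.4375 gives p = -0.6653, negative; keep [-1.4375, -1.375]

[-1.4375, -1.375]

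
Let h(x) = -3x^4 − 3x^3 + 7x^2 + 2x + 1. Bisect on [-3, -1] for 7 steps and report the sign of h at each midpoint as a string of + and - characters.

m = -2, h(m) = 1 (+); new bracket [-3, -2]
m = -2.5, h(m) = -30.5625 (−); new bracket [-2.5, -2]
m = -2.25, h(m) = -10.777344 (−); new bracket [-2.25, -2]
m = -2.125, h(m) = -4.0261 (−); new bracket [-2.125, -2]
m = -2.0625, h(m) = -1.3138 (−); new bracket [-2.0625, -2]
m = -2.03125, h(m) = -0.109 (−); new bracket [-2.03125, -2]
m = -2.015625, h(m) = 0.4572 (+); new bracket [-2.03125, -2.015625]

+-----+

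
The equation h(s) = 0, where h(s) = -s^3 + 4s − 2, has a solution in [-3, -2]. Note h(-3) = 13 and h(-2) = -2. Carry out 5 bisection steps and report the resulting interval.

[-2.21875, -2.1875]

h(-2.5) = 3.625 > 0, so the root lies in [-2.5, -2]
h(-2.25) = 0.390625 > 0, so the root lies in [-2.25, -2]
h(-2.125) = -0.904297 < 0, so the root lies in [-2.25, -2.125]
h(-2.1875) = -0.2825 < 0, so the root lies in [-2.25, -2.1875]
h(-2.21875) = 0.0476 > 0, so the root lies in [-2.21875, -2.1875]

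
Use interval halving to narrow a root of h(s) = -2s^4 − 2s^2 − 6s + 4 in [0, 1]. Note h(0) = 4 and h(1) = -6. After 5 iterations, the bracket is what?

[0.53125, 0.5625]

h(0.5) = 0.375 > 0, so the root lies in [0.5, 1]
h(0.75) = -2.257812 < 0, so the root lies in [0.5, 0.75]
h(0.625) = -0.836426 < 0, so the root lies in [0.5, 0.625]
h(0.5625) = -0.208 < 0, so the root lies in [0.5, 0.5625]
h(0.53125) = 0.0887 > 0, so the root lies in [0.53125, 0.5625]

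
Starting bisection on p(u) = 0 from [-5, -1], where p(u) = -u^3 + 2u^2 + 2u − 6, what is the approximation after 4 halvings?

u = -3 gives p = 33, positive; keep [-3, -1]
u = -2 gives p = 6, positive; keep [-2, -1]
u = -1.5 gives p = -1.125, negative; keep [-2, -1.5]
u = -1.75 gives p = 1.9844, positive; keep [-1.75, -1.5]

-1.75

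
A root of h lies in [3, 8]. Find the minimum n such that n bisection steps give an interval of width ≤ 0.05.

Width after n steps is 5/2^n. Need 2^n ≥ 5/0.05 = 100.
2^6 = 64 < 100 ≤ 2^7 = 128, so n = 7.

7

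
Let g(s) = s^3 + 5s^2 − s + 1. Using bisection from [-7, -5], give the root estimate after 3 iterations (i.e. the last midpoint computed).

-5.25

s = -6 gives g = -29, negative; keep [-6, -5]
s = -5.5 gives g = -8.625, negative; keep [-5.5, -5]
s = -5.25 gives g = -0.640625, negative; keep [-5.25, -5]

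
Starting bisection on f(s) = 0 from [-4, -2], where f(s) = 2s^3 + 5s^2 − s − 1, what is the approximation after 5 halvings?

s = -3 gives f = -7, negative; keep [-3, -2]
s = -2.5 gives f = 1.5, positive; keep [-3, -2.5]
s = -2.75 gives f = -2.03125, negative; keep [-2.75, -2.5]
s = -2.625 gives f = -0.0977, negative; keep [-2.625, -2.5]
s = -2.5625 gives f = 0.7417, positive; keep [-2.625, -2.5625]

-2.5625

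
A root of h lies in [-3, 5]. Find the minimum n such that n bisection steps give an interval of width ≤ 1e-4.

Width after n steps is 8/2^n. Need 2^n ≥ 8/1e-4 = 80000.
2^16 = 65536 < 80000 ≤ 2^17 = 131072, so n = 17.

17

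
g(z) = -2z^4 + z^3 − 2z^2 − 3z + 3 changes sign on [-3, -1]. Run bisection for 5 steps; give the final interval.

[-1.125, -1.0625]

m = -2, g(m) = -39 (−); new bracket [-2, -1]
m = -1.5, g(m) = -10.5 (−); new bracket [-1.5, -1]
m = -1.25, g(m) = -3.210938 (−); new bracket [-1.25, -1]
m = -1.125, g(m) = -0.7837 (−); new bracket [-1.125, -1]
m = -1.0625, g(m) = 0.1814 (+); new bracket [-1.125, -1.0625]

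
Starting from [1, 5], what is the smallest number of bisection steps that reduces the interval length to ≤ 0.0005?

Width after n steps is 4/2^n. Need 2^n ≥ 4/0.0005 = 8000.
2^12 = 4096 < 8000 ≤ 2^13 = 8192, so n = 13.

13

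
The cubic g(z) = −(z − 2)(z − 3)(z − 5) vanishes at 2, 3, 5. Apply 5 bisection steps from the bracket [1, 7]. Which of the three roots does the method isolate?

5

m = 4, g(m) = 2 (+); new bracket [4, 7]
m = 5.5, g(m) = -4.375 (−); new bracket [4, 5.5]
m = 4.75, g(m) = 1.203125 (+); new bracket [4.75, 5.5]
m = 5.125, g(m) = -0.8301 (−); new bracket [4.75, 5.125]
m = 4.9375, g(m) = 0.3557 (+); new bracket [4.9375, 5.125]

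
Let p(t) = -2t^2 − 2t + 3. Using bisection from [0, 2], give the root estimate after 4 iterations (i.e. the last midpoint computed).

midpoint 1: p = -1 < 0 → [0, 1]
midpoint 0.5: p = 1.5 > 0 → [0.5, 1]
midpoint 0.75: p = 0.375 > 0 → [0.75, 1]
midpoint 0.875: p = -0.2812 < 0 → [0.75, 0.875]

0.875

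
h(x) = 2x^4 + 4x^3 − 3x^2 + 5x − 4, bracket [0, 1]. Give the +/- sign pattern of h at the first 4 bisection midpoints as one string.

-+--

midpoint 0.5: h = -1.625 < 0 → [0.5, 1]
midpoint 0.75: h = 0.382812 > 0 → [0.5, 0.75]
midpoint 0.625: h = -0.765137 < 0 → [0.625, 0.75]
midpoint 0.6875: h = -0.2339 < 0 → [0.6875, 0.75]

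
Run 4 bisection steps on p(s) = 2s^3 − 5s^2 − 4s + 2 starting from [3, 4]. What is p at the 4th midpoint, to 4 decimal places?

midpoint 3.5: p = 12.5 > 0 → [3, 3.5]
midpoint 3.25: p = 4.84375 > 0 → [3, 3.25]
midpoint 3.125: p = 1.707031 > 0 → [3, 3.125]
midpoint 3.0625: p = 0.3013 > 0 → [3, 3.0625]

0.3013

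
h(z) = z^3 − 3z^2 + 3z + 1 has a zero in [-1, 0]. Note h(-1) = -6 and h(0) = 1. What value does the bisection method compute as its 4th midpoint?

-0.3125

m = -0.5, h(m) = -1.375 (−); new bracket [-0.5, 0]
m = -0.25, h(m) = 0.046875 (+); new bracket [-0.5, -0.25]
m = -0.375, h(m) = -0.599609 (−); new bracket [-0.375, -0.25]
m = -0.3125, h(m) = -0.261 (−); new bracket [-0.3125, -0.25]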